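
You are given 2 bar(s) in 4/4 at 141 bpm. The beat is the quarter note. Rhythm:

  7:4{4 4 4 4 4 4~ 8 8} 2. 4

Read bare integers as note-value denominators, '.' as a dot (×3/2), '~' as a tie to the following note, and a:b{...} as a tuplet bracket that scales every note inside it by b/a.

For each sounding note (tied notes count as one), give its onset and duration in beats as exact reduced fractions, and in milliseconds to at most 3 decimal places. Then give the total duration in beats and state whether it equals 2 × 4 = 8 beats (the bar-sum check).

1) 0.0ms=0b +243.161ms=4/7b
2) 243.161ms=4/7b +243.161ms=4/7b
3) 486.322ms=8/7b +243.161ms=4/7b
4) 729.483ms=12/7b +243.161ms=4/7b
5) 972.644ms=16/7b +243.161ms=4/7b
6) 1215.805ms=20/7b +364.742ms=6/7b
7) 1580.547ms=26/7b +121.581ms=2/7b
8) 1702.128ms=4b +1276.596ms=3b
9) 2978.723ms=7b +425.532ms=1b
Σ=8b of 8 (141bpm 4/4) — PASS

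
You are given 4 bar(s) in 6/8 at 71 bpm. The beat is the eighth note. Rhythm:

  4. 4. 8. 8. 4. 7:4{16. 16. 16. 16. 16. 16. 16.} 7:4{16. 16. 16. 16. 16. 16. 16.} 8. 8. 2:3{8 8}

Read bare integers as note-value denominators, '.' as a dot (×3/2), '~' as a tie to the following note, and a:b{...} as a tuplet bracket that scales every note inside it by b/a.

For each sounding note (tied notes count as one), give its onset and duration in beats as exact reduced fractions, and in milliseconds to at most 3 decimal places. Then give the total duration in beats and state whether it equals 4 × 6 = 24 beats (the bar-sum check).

1) 0.0ms=0b +2535.211ms=3b
2) 2535.211ms=3b +2535.211ms=3b
3) 5070.423ms=6b +1267.606ms=3/2b
4) 6338.028ms=15/2b +1267.606ms=3/2b
5) 7605.634ms=9b +2535.211ms=3b
6) 10140.845ms=12b +362.173ms=3/7b
7) 10503.018ms=87/7b +362.173ms=3/7b
8) 10865.191ms=90/7b +362.173ms=3/7b
9) 11227.364ms=93/7b +362.173ms=3/7b
10) 11589.537ms=96/7b +362.173ms=3/7b
11) 11951.71ms=99/7b +362.173ms=3/7b
12) 12313.883ms=102/7b +362.173ms=3/7b
13) 12676.056ms=15b +362.173ms=3/7b
14) 13038.229ms=108/7b +362.173ms=3/7b
15) 13400.402ms=111/7b +362.173ms=3/7b
16) 13762.575ms=114/7b +362.173ms=3/7b
17) 14124.748ms=117/7b +362.173ms=3/7b
18) 14486.922ms=120/7b +362.173ms=3/7b
19) 14849.095ms=123/7b +362.173ms=3/7b
20) 15211.268ms=18b +1267.606ms=3/2b
21) 16478.873ms=39/2b +1267.606ms=3/2b
22) 17746.479ms=21b +1267.606ms=3/2b
23) 19014.085ms=45/2b +1267.606ms=3/2b
Σ=24b of 24 (71bpm 6/8) — PASS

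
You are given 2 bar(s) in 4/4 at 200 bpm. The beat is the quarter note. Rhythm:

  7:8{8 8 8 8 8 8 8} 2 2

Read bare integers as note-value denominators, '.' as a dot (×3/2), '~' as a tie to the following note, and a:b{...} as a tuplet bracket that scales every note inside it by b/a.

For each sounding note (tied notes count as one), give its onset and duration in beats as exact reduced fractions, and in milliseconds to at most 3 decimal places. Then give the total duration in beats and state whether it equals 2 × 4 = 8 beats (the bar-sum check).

1) 0.0ms=0b +171.429ms=4/7b
2) 171.429ms=4/7b +171.429ms=4/7b
3) 342.857ms=8/7b +171.429ms=4/7b
4) 514.286ms=12/7b +171.429ms=4/7b
5) 685.714ms=16/7b +171.429ms=4/7b
6) 857.143ms=20/7b +171.429ms=4/7b
7) 1028.571ms=24/7b +171.429ms=4/7b
8) 1200.0ms=4b +600.0ms=2b
9) 1800.0ms=6b +600.0ms=2b
Σ=8b of 8 (200bpm 4/4) — PASS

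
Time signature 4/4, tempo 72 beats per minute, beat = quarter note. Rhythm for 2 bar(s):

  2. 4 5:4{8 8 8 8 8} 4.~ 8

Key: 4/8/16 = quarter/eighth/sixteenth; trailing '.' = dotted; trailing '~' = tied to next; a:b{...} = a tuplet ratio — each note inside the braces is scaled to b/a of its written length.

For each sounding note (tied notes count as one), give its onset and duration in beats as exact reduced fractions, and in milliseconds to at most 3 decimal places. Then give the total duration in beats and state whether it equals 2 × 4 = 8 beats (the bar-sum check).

1) 0.0ms=0b +2500.0ms=3b
2) 2500.0ms=3b +833.333ms=1b
3) 3333.333ms=4b +333.333ms=2/5b
4) 3666.667ms=22/5b +333.333ms=2/5b
5) 4000.0ms=24/5b +333.333ms=2/5b
6) 4333.333ms=26/5b +333.333ms=2/5b
7) 4666.667ms=28/5b +333.333ms=2/5b
8) 5000.0ms=6b +1666.667ms=2b
Σ=8b of 8 (72bpm 4/4) — PASS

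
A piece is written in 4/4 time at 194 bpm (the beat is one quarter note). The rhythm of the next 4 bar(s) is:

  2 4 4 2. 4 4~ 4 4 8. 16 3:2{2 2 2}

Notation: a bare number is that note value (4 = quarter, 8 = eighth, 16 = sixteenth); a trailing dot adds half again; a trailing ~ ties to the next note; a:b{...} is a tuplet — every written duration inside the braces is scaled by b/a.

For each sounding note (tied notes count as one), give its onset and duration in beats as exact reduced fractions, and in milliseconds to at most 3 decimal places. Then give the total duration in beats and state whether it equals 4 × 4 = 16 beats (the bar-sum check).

1) 0.0ms=0b +618.557ms=2b
2) 618.557ms=2b +309.278ms=1b
3) 927.835ms=3b +309.278ms=1b
4) 1237.113ms=4b +927.835ms=3b
5) 2164.948ms=7b +309.278ms=1b
6) 2474.227ms=8b +618.557ms=2b
7) 3092.784ms=10b +309.278ms=1b
8) 3402.062ms=11b +231.959ms=3/4b
9) 3634.021ms=47/4b +77.32ms=1/4b
10) 3711.34ms=12b +412.371ms=4/3b
11) 4123.711ms=40/3b +412.371ms=4/3b
12) 4536.082ms=44/3b +412.371ms=4/3b
Σ=16b of 16 (194bpm 4/4) — PASS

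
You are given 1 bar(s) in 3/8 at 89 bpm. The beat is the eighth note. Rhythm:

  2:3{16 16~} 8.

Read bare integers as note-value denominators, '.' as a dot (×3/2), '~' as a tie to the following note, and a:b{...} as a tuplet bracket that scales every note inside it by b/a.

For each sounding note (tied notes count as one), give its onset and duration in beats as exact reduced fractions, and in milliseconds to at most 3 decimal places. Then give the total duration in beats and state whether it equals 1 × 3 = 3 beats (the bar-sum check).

1) 0.0ms=0b +505.618ms=3/4b
2) 505.618ms=3/4b +1516.854ms=9/4b
Σ=3b of 3 (89bpm 3/8) — PASS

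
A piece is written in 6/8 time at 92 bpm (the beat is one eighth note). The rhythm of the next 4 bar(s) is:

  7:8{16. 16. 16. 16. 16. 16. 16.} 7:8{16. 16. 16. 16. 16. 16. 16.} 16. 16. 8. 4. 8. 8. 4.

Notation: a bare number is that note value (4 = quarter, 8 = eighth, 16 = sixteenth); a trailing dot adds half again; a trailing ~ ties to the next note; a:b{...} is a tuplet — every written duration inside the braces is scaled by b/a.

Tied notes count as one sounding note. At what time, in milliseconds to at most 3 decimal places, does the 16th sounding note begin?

1. 0.0ms @ 0 + 559.006ms (6/7)
2. 559.006ms @ 6/7 + 559.006ms (6/7)
3. 1118.012ms @ 12/7 + 559.006ms (6/7)
4. 1677.019ms @ 18/7 + 559.006ms (6/7)
5. 2236.025ms @ 24/7 + 559.006ms (6/7)
6. 2795.031ms @ 30/7 + 559.006ms (6/7)
7. 3354.037ms @ 36/7 + 559.006ms (6/7)
8. 3913.043ms @ 6 + 559.006ms (6/7)
9. 4472.05ms @ 48/7 + 559.006ms (6/7)
10. 5031.056ms @ 54/7 + 559.006ms (6/7)
11. 5590.062ms @ 60/7 + 559.006ms (6/7)
12. 6149.068ms @ 66/7 + 559.006ms (6/7)
13. 6708.075ms @ 72/7 + 559.006ms (6/7)
14. 7267.081ms @ 78/7 + 559.006ms (6/7)
15. 7826.087ms @ 12 + 489.13ms (3/4)
16. 8315.217ms @ 51/4 + 489.13ms (3/4)
17. 8804.348ms @ 27/2 + 978.261ms (3/2)
18. 9782.609ms @ 15 + 1956.522ms (3)
19. 11739.13ms @ 18 + 978.261ms (3/2)
20. 12717.391ms @ 39/2 + 978.261ms (3/2)
21. 13695.652ms @ 21 + 1956.522ms (3)

note 16 onset = 51/4b = 8315.217ms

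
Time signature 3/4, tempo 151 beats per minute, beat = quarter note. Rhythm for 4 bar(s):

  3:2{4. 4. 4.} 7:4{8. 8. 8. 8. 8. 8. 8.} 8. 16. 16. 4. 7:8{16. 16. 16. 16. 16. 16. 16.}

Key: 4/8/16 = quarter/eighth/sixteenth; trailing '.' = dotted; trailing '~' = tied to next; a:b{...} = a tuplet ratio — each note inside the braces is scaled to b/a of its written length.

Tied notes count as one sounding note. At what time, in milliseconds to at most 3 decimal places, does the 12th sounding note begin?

note 12 onset = 27/4b = 2682.119ms

1. 0.0ms @ 0 + 397.351ms (1)
2. 397.351ms @ 1 + 397.351ms (1)
3. 794.702ms @ 2 + 397.351ms (1)
4. 1192.053ms @ 3 + 170.293ms (3/7)
5. 1362.346ms @ 24/7 + 170.293ms (3/7)
6. 1532.64ms @ 27/7 + 170.293ms (3/7)
7. 1702.933ms @ 30/7 + 170.293ms (3/7)
8. 1873.226ms @ 33/7 + 170.293ms (3/7)
9. 2043.519ms @ 36/7 + 170.293ms (3/7)
10. 2213.813ms @ 39/7 + 170.293ms (3/7)
11. 2384.106ms @ 6 + 298.013ms (3/4)
12. 2682.119ms @ 27/4 + 149.007ms (3/8)
13. 2831.126ms @ 57/8 + 149.007ms (3/8)
14. 2980.132ms @ 15/2 + 596.026ms (3/2)
15. 3576.159ms @ 9 + 170.293ms (3/7)
16. 3746.452ms @ 66/7 + 170.293ms (3/7)
17. 3916.746ms @ 69/7 + 170.293ms (3/7)
18. 4087.039ms @ 72/7 + 170.293ms (3/7)
19. 4257.332ms @ 75/7 + 170.293ms (3/7)
20. 4427.625ms @ 78/7 + 170.293ms (3/7)
21. 4597.919ms @ 81/7 + 170.293ms (3/7)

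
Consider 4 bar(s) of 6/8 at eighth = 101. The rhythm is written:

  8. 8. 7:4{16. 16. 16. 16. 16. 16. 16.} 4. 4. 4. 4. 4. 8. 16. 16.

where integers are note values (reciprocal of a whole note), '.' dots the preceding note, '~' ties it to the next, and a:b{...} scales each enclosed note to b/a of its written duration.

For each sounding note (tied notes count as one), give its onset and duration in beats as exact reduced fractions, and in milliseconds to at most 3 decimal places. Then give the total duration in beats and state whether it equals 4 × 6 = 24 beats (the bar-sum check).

1) 0.0ms=0b +891.089ms=3/2b
2) 891.089ms=3/2b +891.089ms=3/2b
3) 1782.178ms=3b +254.597ms=3/7b
4) 2036.775ms=24/7b +254.597ms=3/7b
5) 2291.372ms=27/7b +254.597ms=3/7b
6) 2545.969ms=30/7b +254.597ms=3/7b
7) 2800.566ms=33/7b +254.597ms=3/7b
8) 3055.163ms=36/7b +254.597ms=3/7b
9) 3309.76ms=39/7b +254.597ms=3/7b
10) 3564.356ms=6b +1782.178ms=3b
11) 5346.535ms=9b +1782.178ms=3b
12) 7128.713ms=12b +1782.178ms=3b
13) 8910.891ms=15b +1782.178ms=3b
14) 10693.069ms=18b +1782.178ms=3b
15) 12475.248ms=21b +891.089ms=3/2b
16) 13366.337ms=45/2b +445.545ms=3/4b
17) 13811.881ms=93/4b +445.545ms=3/4b
Σ=24b of 24 (101bpm 6/8) — PASS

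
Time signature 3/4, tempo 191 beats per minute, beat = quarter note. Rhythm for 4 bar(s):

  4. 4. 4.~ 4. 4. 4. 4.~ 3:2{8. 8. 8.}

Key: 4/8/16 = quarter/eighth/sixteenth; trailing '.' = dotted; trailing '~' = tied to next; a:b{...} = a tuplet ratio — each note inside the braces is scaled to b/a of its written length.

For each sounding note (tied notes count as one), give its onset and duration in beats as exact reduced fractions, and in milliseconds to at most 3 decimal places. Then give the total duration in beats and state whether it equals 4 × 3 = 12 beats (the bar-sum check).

1) 0.0ms=0b +471.204ms=3/2b
2) 471.204ms=3/2b +471.204ms=3/2b
3) 942.408ms=3b +942.408ms=3b
4) 1884.817ms=6b +471.204ms=3/2b
5) 2356.021ms=15/2b +471.204ms=3/2b
6) 2827.225ms=9b +628.272ms=2b
7) 3455.497ms=11b +157.068ms=1/2b
8) 3612.565ms=23/2b +157.068ms=1/2b
Σ=12b of 12 (191bpm 3/4) — PASS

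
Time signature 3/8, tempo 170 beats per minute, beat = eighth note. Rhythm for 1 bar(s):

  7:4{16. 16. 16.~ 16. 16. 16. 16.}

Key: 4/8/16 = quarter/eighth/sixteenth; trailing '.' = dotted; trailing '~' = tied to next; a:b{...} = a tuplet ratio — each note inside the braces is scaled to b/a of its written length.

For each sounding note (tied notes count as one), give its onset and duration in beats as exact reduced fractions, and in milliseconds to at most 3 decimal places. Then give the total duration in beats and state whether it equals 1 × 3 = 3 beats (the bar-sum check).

1) 0.0ms=0b +151.261ms=3/7b
2) 151.261ms=3/7b +151.261ms=3/7b
3) 302.521ms=6/7b +302.521ms=6/7b
4) 605.042ms=12/7b +151.261ms=3/7b
5) 756.303ms=15/7b +151.261ms=3/7b
6) 907.563ms=18/7b +151.261ms=3/7b
Σ=3b of 3 (170bpm 3/8) — PASS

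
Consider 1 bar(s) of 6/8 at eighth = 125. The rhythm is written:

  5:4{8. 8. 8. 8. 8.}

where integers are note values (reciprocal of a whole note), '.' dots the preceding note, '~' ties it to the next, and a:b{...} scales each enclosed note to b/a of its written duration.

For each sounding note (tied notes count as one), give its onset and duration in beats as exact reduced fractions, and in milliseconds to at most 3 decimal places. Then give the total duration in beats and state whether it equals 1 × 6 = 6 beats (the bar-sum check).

1) 0.0ms=0b +576.0ms=6/5b
2) 576.0ms=6/5b +576.0ms=6/5b
3) 1152.0ms=12/5b +576.0ms=6/5b
4) 1728.0ms=18/5b +576.0ms=6/5b
5) 2304.0ms=24/5b +576.0ms=6/5b
Σ=6b of 6 (125bpm 6/8) — PASS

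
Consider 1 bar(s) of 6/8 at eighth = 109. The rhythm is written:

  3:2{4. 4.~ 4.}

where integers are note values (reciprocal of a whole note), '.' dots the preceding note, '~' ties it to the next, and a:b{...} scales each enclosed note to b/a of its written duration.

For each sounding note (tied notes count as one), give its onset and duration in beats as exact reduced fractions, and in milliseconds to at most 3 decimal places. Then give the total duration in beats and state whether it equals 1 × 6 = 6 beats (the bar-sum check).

1) 0.0ms=0b +1100.917ms=2b
2) 1100.917ms=2b +2201.835ms=4b
Σ=6b of 6 (109bpm 6/8) — PASS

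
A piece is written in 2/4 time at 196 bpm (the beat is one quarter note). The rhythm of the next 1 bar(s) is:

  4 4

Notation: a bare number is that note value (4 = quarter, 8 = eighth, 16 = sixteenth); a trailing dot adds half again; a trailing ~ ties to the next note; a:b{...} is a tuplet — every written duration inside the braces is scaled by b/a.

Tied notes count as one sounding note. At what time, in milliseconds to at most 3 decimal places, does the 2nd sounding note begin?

note 2 onset = 1b = 306.122ms

1. 0.0ms @ 0 + 306.122ms (1)
2. 306.122ms @ 1 + 306.122ms (1)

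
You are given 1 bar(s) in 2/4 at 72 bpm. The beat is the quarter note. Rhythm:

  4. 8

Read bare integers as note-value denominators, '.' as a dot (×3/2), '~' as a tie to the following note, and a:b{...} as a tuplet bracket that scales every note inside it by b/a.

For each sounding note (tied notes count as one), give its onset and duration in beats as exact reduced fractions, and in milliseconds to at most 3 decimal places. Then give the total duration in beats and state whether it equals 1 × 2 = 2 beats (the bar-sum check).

1) 0.0ms=0b +1250.0ms=3/2b
2) 1250.0ms=3/2b +416.667ms=1/2b
Σ=2b of 2 (72bpm 2/4) — PASS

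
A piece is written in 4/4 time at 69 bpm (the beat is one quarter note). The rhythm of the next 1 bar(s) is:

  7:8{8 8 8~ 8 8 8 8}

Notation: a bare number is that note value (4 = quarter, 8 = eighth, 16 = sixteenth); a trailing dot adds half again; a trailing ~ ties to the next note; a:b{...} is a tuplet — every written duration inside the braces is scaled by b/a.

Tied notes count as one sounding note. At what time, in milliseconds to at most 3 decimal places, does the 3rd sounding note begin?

note 3 onset = 8/7b = 993.789ms

1. 0.0ms @ 0 + 496.894ms (4/7)
2. 496.894ms @ 4/7 + 496.894ms (4/7)
3. 993.789ms @ 8/7 + 993.789ms (8/7)
4. 1987.578ms @ 16/7 + 496.894ms (4/7)
5. 2484.472ms @ 20/7 + 496.894ms (4/7)
6. 2981.366ms @ 24/7 + 496.894ms (4/7)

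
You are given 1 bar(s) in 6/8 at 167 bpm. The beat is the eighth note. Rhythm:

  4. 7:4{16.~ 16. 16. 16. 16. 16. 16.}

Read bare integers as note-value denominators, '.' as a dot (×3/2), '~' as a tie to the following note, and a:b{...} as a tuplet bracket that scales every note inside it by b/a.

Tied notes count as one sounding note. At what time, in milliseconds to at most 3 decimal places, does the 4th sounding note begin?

1. 0.0ms @ 0 + 1077.844ms (3)
2. 1077.844ms @ 3 + 307.956ms (6/7)
3. 1385.8ms @ 27/7 + 153.978ms (3/7)
4. 1539.778ms @ 30/7 + 153.978ms (3/7)
5. 1693.755ms @ 33/7 + 153.978ms (3/7)
6. 1847.733ms @ 36/7 + 153.978ms (3/7)
7. 2001.711ms @ 39/7 + 153.978ms (3/7)

note 4 onset = 30/7b = 1539.778ms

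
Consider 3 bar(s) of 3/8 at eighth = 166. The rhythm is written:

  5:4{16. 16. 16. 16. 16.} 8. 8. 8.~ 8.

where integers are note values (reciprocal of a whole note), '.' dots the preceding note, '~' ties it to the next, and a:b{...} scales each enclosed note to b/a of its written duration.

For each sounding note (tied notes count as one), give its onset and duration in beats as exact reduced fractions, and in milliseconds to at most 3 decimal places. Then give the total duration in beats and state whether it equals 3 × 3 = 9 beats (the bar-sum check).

1) 0.0ms=0b +216.867ms=3/5b
2) 216.867ms=3/5b +216.867ms=3/5b
3) 433.735ms=6/5b +216.867ms=3/5b
4) 650.602ms=9/5b +216.867ms=3/5b
5) 867.47ms=12/5b +216.867ms=3/5b
6) 1084.337ms=3b +542.169ms=3/2b
7) 1626.506ms=9/2b +542.169ms=3/2b
8) 2168.675ms=6b +1084.337ms=3b
Σ=9b of 9 (166bpm 3/8) — PASS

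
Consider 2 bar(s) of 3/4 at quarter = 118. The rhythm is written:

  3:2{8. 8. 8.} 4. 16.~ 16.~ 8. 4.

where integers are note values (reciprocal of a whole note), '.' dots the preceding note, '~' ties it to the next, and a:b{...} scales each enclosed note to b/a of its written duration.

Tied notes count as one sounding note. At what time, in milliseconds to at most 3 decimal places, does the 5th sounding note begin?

note 5 onset = 3b = 1525.424ms

1. 0.0ms @ 0 + 254.237ms (1/2)
2. 254.237ms @ 1/2 + 254.237ms (1/2)
3. 508.475ms @ 1 + 254.237ms (1/2)
4. 762.712ms @ 3/2 + 762.712ms (3/2)
5. 1525.424ms @ 3 + 762.712ms (3/2)
6. 2288.136ms @ 9/2 + 762.712ms (3/2)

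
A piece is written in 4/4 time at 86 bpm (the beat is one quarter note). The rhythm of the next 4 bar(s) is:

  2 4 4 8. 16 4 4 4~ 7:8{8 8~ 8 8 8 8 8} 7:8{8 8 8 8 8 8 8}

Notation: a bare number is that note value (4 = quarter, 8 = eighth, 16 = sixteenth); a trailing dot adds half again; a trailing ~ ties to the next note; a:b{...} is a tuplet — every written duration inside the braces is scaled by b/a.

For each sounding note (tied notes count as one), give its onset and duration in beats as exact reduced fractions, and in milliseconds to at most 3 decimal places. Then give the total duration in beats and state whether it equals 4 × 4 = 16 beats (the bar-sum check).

1) 0.0ms=0b +1395.349ms=2b
2) 1395.349ms=2b +697.674ms=1b
3) 2093.023ms=3b +697.674ms=1b
4) 2790.698ms=4b +523.256ms=3/4b
5) 3313.953ms=19/4b +174.419ms=1/4b
6) 3488.372ms=5b +697.674ms=1b
7) 4186.047ms=6b +697.674ms=1b
8) 4883.721ms=7b +1096.346ms=11/7b
9) 5980.066ms=60/7b +797.342ms=8/7b
10) 6777.409ms=68/7b +398.671ms=4/7b
11) 7176.08ms=72/7b +398.671ms=4/7b
12) 7574.751ms=76/7b +398.671ms=4/7b
13) 7973.422ms=80/7b +398.671ms=4/7b
14) 8372.093ms=12b +398.671ms=4/7b
15) 8770.764ms=88/7b +398.671ms=4/7b
16) 9169.435ms=92/7b +398.671ms=4/7b
17) 9568.106ms=96/7b +398.671ms=4/7b
18) 9966.777ms=100/7b +398.671ms=4/7b
19) 10365.449ms=104/7b +398.671ms=4/7b
20) 10764.12ms=108/7b +398.671ms=4/7b
Σ=16b of 16 (86bpm 4/4) — PASS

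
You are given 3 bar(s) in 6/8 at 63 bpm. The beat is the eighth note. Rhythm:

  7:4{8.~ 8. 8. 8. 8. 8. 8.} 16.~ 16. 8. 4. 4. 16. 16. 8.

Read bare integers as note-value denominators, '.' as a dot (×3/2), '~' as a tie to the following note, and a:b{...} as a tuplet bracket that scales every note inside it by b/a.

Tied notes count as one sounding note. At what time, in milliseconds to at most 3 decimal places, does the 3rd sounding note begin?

note 3 onset = 18/7b = 2448.98ms

1. 0.0ms @ 0 + 1632.653ms (12/7)
2. 1632.653ms @ 12/7 + 816.327ms (6/7)
3. 2448.98ms @ 18/7 + 816.327ms (6/7)
4. 3265.306ms @ 24/7 + 816.327ms (6/7)
5. 4081.633ms @ 30/7 + 816.327ms (6/7)
6. 4897.959ms @ 36/7 + 816.327ms (6/7)
7. 5714.286ms @ 6 + 1428.571ms (3/2)
8. 7142.857ms @ 15/2 + 1428.571ms (3/2)
9. 8571.429ms @ 9 + 2857.143ms (3)
10. 11428.571ms @ 12 + 2857.143ms (3)
11. 14285.714ms @ 15 + 714.286ms (3/4)
12. 15000.0ms @ 63/4 + 714.286ms (3/4)
13. 15714.286ms @ 33/2 + 1428.571ms (3/2)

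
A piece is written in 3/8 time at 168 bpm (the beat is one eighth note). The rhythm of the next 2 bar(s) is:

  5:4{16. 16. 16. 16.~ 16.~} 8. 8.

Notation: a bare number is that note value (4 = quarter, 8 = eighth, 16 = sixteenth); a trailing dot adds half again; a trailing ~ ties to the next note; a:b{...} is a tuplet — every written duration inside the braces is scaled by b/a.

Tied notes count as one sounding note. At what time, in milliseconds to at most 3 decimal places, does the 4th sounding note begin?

1. 0.0ms @ 0 + 214.286ms (3/5)
2. 214.286ms @ 3/5 + 214.286ms (3/5)
3. 428.571ms @ 6/5 + 214.286ms (3/5)
4. 642.857ms @ 9/5 + 964.286ms (27/10)
5. 1607.143ms @ 9/2 + 535.714ms (3/2)

note 4 onset = 9/5b = 642.857ms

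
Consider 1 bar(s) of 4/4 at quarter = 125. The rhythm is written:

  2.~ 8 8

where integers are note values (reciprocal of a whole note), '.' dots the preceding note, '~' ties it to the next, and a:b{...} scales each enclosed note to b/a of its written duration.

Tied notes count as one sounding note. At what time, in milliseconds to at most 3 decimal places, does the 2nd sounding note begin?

note 2 onset = 7/2b = 1680.0ms

1. 0.0ms @ 0 + 1680.0ms (7/2)
2. 1680.0ms @ 7/2 + 240.0ms (1/2)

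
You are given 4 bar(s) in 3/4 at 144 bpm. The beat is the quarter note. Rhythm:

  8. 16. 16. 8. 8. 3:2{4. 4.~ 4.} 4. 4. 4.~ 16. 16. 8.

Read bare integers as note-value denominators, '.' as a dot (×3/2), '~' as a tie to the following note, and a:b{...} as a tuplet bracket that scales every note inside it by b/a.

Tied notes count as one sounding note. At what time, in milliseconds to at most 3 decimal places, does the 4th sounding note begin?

note 4 onset = 3/2b = 625.0ms

1. 0.0ms @ 0 + 312.5ms (3/4)
2. 312.5ms @ 3/4 + 156.25ms (3/8)
3. 468.75ms @ 9/8 + 156.25ms (3/8)
4. 625.0ms @ 3/2 + 312.5ms (3/4)
5. 937.5ms @ 9/4 + 312.5ms (3/4)
6. 1250.0ms @ 3 + 416.667ms (1)
7. 1666.667ms @ 4 + 833.333ms (2)
8. 2500.0ms @ 6 + 625.0ms (3/2)
9. 3125.0ms @ 15/2 + 625.0ms (3/2)
10. 3750.0ms @ 9 + 781.25ms (15/8)
11. 4531.25ms @ 87/8 + 156.25ms (3/8)
12. 4687.5ms @ 45/4 + 312.5ms (3/4)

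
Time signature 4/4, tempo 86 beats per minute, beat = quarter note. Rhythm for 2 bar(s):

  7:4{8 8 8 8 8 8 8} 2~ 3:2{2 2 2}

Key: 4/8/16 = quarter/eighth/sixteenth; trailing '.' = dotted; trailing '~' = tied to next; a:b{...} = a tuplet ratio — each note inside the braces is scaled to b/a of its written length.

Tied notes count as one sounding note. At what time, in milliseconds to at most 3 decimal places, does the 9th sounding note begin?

1. 0.0ms @ 0 + 199.336ms (2/7)
2. 199.336ms @ 2/7 + 199.336ms (2/7)
3. 398.671ms @ 4/7 + 199.336ms (2/7)
4. 598.007ms @ 6/7 + 199.336ms (2/7)
5. 797.342ms @ 8/7 + 199.336ms (2/7)
6. 996.678ms @ 10/7 + 199.336ms (2/7)
7. 1196.013ms @ 12/7 + 199.336ms (2/7)
8. 1395.349ms @ 2 + 2325.581ms (10/3)
9. 3720.93ms @ 16/3 + 930.233ms (4/3)
10. 4651.163ms @ 20/3 + 930.233ms (4/3)

note 9 onset = 16/3b = 3720.93ms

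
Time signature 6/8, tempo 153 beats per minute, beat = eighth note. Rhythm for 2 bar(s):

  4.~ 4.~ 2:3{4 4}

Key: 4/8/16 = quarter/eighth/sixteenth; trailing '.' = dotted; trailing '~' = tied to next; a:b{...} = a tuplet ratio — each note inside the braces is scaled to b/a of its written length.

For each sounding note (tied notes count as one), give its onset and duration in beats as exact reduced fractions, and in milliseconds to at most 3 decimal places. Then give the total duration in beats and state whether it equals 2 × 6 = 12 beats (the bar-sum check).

1) 0.0ms=0b +3529.412ms=9b
2) 3529.412ms=9b +1176.471ms=3b
Σ=12b of 12 (153bpm 6/8) — PASS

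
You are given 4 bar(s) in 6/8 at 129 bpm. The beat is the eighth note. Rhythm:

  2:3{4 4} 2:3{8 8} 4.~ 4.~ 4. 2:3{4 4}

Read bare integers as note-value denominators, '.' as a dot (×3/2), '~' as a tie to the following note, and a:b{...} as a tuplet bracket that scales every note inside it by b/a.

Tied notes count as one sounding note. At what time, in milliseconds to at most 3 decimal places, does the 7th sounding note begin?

1. 0.0ms @ 0 + 1395.349ms (3)
2. 1395.349ms @ 3 + 1395.349ms (3)
3. 2790.698ms @ 6 + 697.674ms (3/2)
4. 3488.372ms @ 15/2 + 697.674ms (3/2)
5. 4186.047ms @ 9 + 4186.047ms (9)
6. 8372.093ms @ 18 + 1395.349ms (3)
7. 9767.442ms @ 21 + 1395.349ms (3)

note 7 onset = 21b = 9767.442ms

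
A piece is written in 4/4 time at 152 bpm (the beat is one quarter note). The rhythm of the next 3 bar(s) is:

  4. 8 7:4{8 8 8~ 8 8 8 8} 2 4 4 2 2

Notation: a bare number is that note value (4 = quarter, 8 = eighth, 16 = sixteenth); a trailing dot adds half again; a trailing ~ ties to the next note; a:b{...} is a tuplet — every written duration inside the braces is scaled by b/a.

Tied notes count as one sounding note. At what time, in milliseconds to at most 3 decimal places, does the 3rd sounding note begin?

note 3 onset = 2b = 789.474ms

1. 0.0ms @ 0 + 592.105ms (3/2)
2. 592.105ms @ 3/2 + 197.368ms (1/2)
3. 789.474ms @ 2 + 112.782ms (2/7)
4. 902.256ms @ 16/7 + 112.782ms (2/7)
5. 1015.038ms @ 18/7 + 225.564ms (4/7)
6. 1240.602ms @ 22/7 + 112.782ms (2/7)
7. 1353.383ms @ 24/7 + 112.782ms (2/7)
8. 1466.165ms @ 26/7 + 112.782ms (2/7)
9. 1578.947ms @ 4 + 789.474ms (2)
10. 2368.421ms @ 6 + 394.737ms (1)
11. 2763.158ms @ 7 + 394.737ms (1)
12. 3157.895ms @ 8 + 789.474ms (2)
13. 3947.368ms @ 10 + 789.474ms (2)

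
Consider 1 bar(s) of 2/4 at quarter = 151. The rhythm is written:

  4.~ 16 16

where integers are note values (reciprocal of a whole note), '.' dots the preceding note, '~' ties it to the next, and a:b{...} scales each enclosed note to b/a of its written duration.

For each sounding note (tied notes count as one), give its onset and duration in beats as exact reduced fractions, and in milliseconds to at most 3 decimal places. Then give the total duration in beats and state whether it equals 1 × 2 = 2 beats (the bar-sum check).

1) 0.0ms=0b +695.364ms=7/4b
2) 695.364ms=7/4b +99.338ms=1/4b
Σ=2b of 2 (151bpm 2/4) — PASS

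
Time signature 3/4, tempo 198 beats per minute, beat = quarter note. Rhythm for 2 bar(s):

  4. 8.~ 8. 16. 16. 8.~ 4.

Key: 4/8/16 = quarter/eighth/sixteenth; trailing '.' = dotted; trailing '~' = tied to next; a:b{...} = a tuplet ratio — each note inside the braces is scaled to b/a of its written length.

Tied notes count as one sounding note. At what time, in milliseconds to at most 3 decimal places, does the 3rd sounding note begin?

note 3 onset = 3b = 909.091ms

1. 0.0ms @ 0 + 454.545ms (3/2)
2. 454.545ms @ 3/2 + 454.545ms (3/2)
3. 909.091ms @ 3 + 113.636ms (3/8)
4. 1022.727ms @ 27/8 + 113.636ms (3/8)
5. 1136.364ms @ 15/4 + 681.818ms (9/4)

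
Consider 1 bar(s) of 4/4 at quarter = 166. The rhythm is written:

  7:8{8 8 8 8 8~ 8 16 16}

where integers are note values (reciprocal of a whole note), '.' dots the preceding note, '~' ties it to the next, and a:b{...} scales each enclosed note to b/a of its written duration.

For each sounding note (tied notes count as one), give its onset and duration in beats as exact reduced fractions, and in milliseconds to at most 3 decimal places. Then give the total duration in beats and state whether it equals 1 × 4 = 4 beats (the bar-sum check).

1) 0.0ms=0b +206.54ms=4/7b
2) 206.54ms=4/7b +206.54ms=4/7b
3) 413.081ms=8/7b +206.54ms=4/7b
4) 619.621ms=12/7b +206.54ms=4/7b
5) 826.162ms=16/7b +413.081ms=8/7b
6) 1239.243ms=24/7b +103.27ms=2/7b
7) 1342.513ms=26/7b +103.27ms=2/7b
Σ=4b of 4 (166bpm 4/4) — PASS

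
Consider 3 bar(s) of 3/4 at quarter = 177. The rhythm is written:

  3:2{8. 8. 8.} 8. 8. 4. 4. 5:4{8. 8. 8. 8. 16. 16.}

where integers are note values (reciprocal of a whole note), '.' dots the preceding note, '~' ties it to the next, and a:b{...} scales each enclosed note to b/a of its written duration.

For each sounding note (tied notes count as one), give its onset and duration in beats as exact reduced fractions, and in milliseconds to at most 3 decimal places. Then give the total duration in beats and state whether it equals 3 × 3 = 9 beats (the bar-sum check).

1) 0.0ms=0b +169.492ms=1/2b
2) 169.492ms=1/2b +169.492ms=1/2b
3) 338.983ms=1b +169.492ms=1/2b
4) 508.475ms=3/2b +254.237ms=3/4b
5) 762.712ms=9/4b +254.237ms=3/4b
6) 1016.949ms=3b +508.475ms=3/2b
7) 1525.424ms=9/2b +508.475ms=3/2b
8) 2033.898ms=6b +203.39ms=3/5b
9) 2237.288ms=33/5b +203.39ms=3/5b
10) 2440.678ms=36/5b +203.39ms=3/5b
11) 2644.068ms=39/5b +203.39ms=3/5b
12) 2847.458ms=42/5b +101.695ms=3/10b
13) 2949.153ms=87/10b +101.695ms=3/10b
Σ=9b of 9 (177bpm 3/4) — PASS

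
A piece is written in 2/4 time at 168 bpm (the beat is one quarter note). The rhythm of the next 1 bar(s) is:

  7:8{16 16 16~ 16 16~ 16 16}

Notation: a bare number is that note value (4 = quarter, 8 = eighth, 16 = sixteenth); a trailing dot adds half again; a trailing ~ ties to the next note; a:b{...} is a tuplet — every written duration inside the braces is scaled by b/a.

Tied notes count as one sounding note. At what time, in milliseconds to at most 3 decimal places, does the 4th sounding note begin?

1. 0.0ms @ 0 + 102.041ms (2/7)
2. 102.041ms @ 2/7 + 102.041ms (2/7)
3. 204.082ms @ 4/7 + 204.082ms (4/7)
4. 408.163ms @ 8/7 + 204.082ms (4/7)
5. 612.245ms @ 12/7 + 102.041ms (2/7)

note 4 onset = 8/7b = 408.163ms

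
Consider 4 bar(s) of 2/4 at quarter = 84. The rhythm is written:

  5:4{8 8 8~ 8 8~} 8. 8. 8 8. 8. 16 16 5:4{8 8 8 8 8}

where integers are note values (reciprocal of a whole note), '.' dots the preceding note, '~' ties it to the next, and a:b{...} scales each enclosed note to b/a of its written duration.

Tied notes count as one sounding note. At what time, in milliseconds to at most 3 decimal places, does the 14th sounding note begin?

1. 0.0ms @ 0 + 285.714ms (2/5)
2. 285.714ms @ 2/5 + 285.714ms (2/5)
3. 571.429ms @ 4/5 + 571.429ms (4/5)
4. 1142.857ms @ 8/5 + 821.429ms (23/20)
5. 1964.286ms @ 11/4 + 535.714ms (3/4)
6. 2500.0ms @ 7/2 + 357.143ms (1/2)
7. 2857.143ms @ 4 + 535.714ms (3/4)
8. 3392.857ms @ 19/4 + 535.714ms (3/4)
9. 3928.571ms @ 11/2 + 178.571ms (1/4)
10. 4107.143ms @ 23/4 + 178.571ms (1/4)
11. 4285.714ms @ 6 + 285.714ms (2/5)
12. 4571.429ms @ 32/5 + 285.714ms (2/5)
13. 4857.143ms @ 34/5 + 285.714ms (2/5)
14. 5142.857ms @ 36/5 + 285.714ms (2/5)
15. 5428.571ms @ 38/5 + 285.714ms (2/5)

note 14 onset = 36/5b = 5142.857ms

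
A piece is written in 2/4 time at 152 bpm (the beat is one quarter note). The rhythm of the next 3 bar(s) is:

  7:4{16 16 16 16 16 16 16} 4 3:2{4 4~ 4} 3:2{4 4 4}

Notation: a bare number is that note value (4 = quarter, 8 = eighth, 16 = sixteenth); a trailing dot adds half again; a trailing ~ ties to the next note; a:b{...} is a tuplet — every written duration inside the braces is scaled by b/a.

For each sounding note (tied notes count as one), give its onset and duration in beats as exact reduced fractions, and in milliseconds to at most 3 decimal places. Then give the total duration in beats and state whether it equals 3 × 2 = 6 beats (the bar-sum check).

1) 0.0ms=0b +56.391ms=1/7b
2) 56.391ms=1/7b +56.391ms=1/7b
3) 112.782ms=2/7b +56.391ms=1/7b
4) 169.173ms=3/7b +56.391ms=1/7b
5) 225.564ms=4/7b +56.391ms=1/7b
6) 281.955ms=5/7b +56.391ms=1/7b
7) 338.346ms=6/7b +56.391ms=1/7b
8) 394.737ms=1b +394.737ms=1b
9) 789.474ms=2b +263.158ms=2/3b
10) 1052.632ms=8/3b +526.316ms=4/3b
11) 1578.947ms=4b +263.158ms=2/3b
12) 1842.105ms=14/3b +263.158ms=2/3b
13) 2105.263ms=16/3b +263.158ms=2/3b
Σ=6b of 6 (152bpm 2/4) — PASS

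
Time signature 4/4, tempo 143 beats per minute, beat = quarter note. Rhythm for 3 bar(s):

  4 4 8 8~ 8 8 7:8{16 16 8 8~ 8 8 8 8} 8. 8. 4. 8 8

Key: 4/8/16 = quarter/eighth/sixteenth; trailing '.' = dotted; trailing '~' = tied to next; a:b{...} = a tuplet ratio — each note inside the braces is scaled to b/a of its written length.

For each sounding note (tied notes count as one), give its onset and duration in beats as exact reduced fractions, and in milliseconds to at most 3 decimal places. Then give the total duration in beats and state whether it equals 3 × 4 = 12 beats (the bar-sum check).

1) 0.0ms=0b +419.58ms=1b
2) 419.58ms=1b +419.58ms=1b
3) 839.161ms=2b +209.79ms=1/2b
4) 1048.951ms=5/2b +419.58ms=1b
5) 1468.531ms=7/2b +209.79ms=1/2b
6) 1678.322ms=4b +119.88ms=2/7b
7) 1798.202ms=30/7b +119.88ms=2/7b
8) 1918.082ms=32/7b +239.76ms=4/7b
9) 2157.842ms=36/7b +479.52ms=8/7b
10) 2637.363ms=44/7b +239.76ms=4/7b
11) 2877.123ms=48/7b +239.76ms=4/7b
12) 3116.883ms=52/7b +239.76ms=4/7b
13) 3356.643ms=8b +314.685ms=3/4b
14) 3671.329ms=35/4b +314.685ms=3/4b
15) 3986.014ms=19/2b +629.371ms=3/2b
16) 4615.385ms=11b +209.79ms=1/2b
17) 4825.175ms=23/2b +209.79ms=1/2b
Σ=12b of 12 (143bpm 4/4) — PASS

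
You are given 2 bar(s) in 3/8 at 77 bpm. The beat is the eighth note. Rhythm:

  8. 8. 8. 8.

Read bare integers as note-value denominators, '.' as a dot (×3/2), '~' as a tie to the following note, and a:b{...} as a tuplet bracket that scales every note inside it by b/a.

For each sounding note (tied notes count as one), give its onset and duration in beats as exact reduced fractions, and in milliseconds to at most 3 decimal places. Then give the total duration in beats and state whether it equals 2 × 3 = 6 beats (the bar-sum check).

1) 0.0ms=0b +1168.831ms=3/2b
2) 1168.831ms=3/2b +1168.831ms=3/2b
3) 2337.662ms=3b +1168.831ms=3/2b
4) 3506.494ms=9/2b +1168.831ms=3/2b
Σ=6b of 6 (77bpm 3/8) — PASS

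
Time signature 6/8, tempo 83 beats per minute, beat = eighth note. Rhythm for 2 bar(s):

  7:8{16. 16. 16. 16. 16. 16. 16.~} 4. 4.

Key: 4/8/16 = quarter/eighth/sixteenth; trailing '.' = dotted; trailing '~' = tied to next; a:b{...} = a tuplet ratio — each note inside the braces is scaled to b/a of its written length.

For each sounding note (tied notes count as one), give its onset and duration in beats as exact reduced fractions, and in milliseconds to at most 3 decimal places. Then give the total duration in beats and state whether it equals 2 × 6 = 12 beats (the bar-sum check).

1) 0.0ms=0b +619.621ms=6/7b
2) 619.621ms=6/7b +619.621ms=6/7b
3) 1239.243ms=12/7b +619.621ms=6/7b
4) 1858.864ms=18/7b +619.621ms=6/7b
5) 2478.485ms=24/7b +619.621ms=6/7b
6) 3098.107ms=30/7b +619.621ms=6/7b
7) 3717.728ms=36/7b +2788.296ms=27/7b
8) 6506.024ms=9b +2168.675ms=3b
Σ=12b of 12 (83bpm 6/8) — PASS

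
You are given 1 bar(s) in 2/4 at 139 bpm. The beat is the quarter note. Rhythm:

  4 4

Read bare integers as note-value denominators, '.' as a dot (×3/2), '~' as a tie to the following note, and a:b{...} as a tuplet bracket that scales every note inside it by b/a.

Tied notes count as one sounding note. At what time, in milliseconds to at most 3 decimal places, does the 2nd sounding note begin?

note 2 onset = 1b = 431.655ms

1. 0.0ms @ 0 + 431.655ms (1)
2. 431.655ms @ 1 + 431.655ms (1)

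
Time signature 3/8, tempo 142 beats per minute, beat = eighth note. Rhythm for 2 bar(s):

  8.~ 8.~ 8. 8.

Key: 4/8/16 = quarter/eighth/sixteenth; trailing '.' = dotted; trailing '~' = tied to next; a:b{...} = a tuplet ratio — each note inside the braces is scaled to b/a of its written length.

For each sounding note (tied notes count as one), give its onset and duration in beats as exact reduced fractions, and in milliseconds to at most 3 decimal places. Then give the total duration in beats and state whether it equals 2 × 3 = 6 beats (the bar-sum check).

1) 0.0ms=0b +1901.408ms=9/2b
2) 1901.408ms=9/2b +633.803ms=3/2b
Σ=6b of 6 (142bpm 3/8) — PASS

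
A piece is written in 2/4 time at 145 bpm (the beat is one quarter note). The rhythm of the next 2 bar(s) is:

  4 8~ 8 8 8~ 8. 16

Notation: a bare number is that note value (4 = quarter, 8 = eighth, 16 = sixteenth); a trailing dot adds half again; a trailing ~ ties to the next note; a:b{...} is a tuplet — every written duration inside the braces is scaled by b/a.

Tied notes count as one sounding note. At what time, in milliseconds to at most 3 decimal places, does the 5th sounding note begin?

1. 0.0ms @ 0 + 413.793ms (1)
2. 413.793ms @ 1 + 413.793ms (1)
3. 827.586ms @ 2 + 206.897ms (1/2)
4. 1034.483ms @ 5/2 + 517.241ms (5/4)
5. 1551.724ms @ 15/4 + 103.448ms (1/4)

note 5 onset = 15/4b = 1551.724ms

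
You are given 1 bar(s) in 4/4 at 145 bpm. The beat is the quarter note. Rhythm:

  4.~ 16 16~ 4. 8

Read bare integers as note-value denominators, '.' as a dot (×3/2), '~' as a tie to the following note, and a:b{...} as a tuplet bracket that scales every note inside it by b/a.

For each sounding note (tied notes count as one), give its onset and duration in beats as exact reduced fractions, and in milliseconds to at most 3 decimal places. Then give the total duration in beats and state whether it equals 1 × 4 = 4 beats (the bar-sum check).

1) 0.0ms=0b +724.138ms=7/4b
2) 724.138ms=7/4b +724.138ms=7/4b
3) 1448.276ms=7/2b +206.897ms=1/2b
Σ=4b of 4 (145bpm 4/4) — PASS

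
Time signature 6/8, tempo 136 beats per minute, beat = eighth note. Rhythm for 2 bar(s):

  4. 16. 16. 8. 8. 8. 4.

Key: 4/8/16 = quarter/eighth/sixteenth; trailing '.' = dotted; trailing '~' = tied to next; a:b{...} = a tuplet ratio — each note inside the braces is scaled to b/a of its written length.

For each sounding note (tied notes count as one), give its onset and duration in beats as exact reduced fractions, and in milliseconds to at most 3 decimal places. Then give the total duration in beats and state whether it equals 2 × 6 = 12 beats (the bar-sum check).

1) 0.0ms=0b +1323.529ms=3b
2) 1323.529ms=3b +330.882ms=3/4b
3) 1654.412ms=15/4b +330.882ms=3/4b
4) 1985.294ms=9/2b +661.765ms=3/2b
5) 2647.059ms=6b +661.765ms=3/2b
6) 3308.824ms=15/2b +661.765ms=3/2b
7) 3970.588ms=9b +1323.529ms=3b
Σ=12b of 12 (136bpm 6/8) — PASS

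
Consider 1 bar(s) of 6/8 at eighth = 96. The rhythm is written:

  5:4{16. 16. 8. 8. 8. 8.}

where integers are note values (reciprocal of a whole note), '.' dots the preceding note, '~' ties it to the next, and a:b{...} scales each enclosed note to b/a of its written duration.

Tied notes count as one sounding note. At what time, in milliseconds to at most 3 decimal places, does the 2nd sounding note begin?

1. 0.0ms @ 0 + 375.0ms (3/5)
2. 375.0ms @ 3/5 + 375.0ms (3/5)
3. 750.0ms @ 6/5 + 750.0ms (6/5)
4. 1500.0ms @ 12/5 + 750.0ms (6/5)
5. 2250.0ms @ 18/5 + 750.0ms (6/5)
6. 3000.0ms @ 24/5 + 750.0ms (6/5)

note 2 onset = 3/5b = 375.0ms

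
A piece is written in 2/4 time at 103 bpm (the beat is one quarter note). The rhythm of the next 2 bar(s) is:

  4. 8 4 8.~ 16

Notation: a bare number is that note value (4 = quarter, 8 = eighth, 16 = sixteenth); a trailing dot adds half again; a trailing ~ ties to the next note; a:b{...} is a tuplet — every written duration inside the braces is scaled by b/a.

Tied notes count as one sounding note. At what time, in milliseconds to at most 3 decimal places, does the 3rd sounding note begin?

1. 0.0ms @ 0 + 873.786ms (3/2)
2. 873.786ms @ 3/2 + 291.262ms (1/2)
3. 1165.049ms @ 2 + 582.524ms (1)
4. 1747.573ms @ 3 + 582.524ms (1)

note 3 onset = 2b = 1165.049ms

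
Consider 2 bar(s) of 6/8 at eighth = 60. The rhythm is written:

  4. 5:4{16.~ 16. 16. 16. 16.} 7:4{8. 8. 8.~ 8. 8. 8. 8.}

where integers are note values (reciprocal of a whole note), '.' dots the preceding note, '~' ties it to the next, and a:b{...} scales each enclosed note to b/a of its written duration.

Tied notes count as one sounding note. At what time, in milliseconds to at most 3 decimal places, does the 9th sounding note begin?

1. 0.0ms @ 0 + 3000.0ms (3)
2. 3000.0ms @ 3 + 1200.0ms (6/5)
3. 4200.0ms @ 21/5 + 600.0ms (3/5)
4. 4800.0ms @ 24/5 + 600.0ms (3/5)
5. 5400.0ms @ 27/5 + 600.0ms (3/5)
6. 6000.0ms @ 6 + 857.143ms (6/7)
7. 6857.143ms @ 48/7 + 857.143ms (6/7)
8. 7714.286ms @ 54/7 + 1714.286ms (12/7)
9. 9428.571ms @ 66/7 + 857.143ms (6/7)
10. 10285.714ms @ 72/7 + 857.143ms (6/7)
11. 11142.857ms @ 78/7 + 857.143ms (6/7)

note 9 onset = 66/7b = 9428.571ms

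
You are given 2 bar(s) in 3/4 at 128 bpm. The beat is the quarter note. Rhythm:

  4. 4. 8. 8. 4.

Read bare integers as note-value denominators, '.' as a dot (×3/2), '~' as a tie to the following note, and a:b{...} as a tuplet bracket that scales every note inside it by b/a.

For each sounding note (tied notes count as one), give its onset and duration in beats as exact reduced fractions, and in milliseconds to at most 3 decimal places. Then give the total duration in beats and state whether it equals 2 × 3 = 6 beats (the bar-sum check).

1) 0.0ms=0b +703.125ms=3/2b
2) 703.125ms=3/2b +703.125ms=3/2b
3) 1406.25ms=3b +351.562ms=3/4b
4) 1757.812ms=15/4b +351.562ms=3/4b
5) 2109.375ms=9/2b +703.125ms=3/2b
Σ=6b of 6 (128bpm 3/4) — PASS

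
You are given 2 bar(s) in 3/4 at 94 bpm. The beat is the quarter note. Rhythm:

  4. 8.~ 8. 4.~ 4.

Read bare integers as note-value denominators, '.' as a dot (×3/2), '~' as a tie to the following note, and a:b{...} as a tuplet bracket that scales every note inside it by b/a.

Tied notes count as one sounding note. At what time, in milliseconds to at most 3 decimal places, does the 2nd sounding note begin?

1. 0.0ms @ 0 + 957.447ms (3/2)
2. 957.447ms @ 3/2 + 957.447ms (3/2)
3. 1914.894ms @ 3 + 1914.894ms (3)

note 2 onset = 3/2b = 957.447ms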